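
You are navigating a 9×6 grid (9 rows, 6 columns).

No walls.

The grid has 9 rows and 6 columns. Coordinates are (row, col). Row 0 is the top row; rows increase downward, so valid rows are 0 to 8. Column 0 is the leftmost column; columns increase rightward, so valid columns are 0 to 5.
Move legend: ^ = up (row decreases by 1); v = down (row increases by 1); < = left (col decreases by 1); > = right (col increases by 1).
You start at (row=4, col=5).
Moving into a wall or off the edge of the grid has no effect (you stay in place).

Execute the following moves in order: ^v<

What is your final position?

Answer: Final position: (row=4, col=4)

Derivation:
Start: (row=4, col=5)
  ^ (up): (row=4, col=5) -> (row=3, col=5)
  v (down): (row=3, col=5) -> (row=4, col=5)
  < (left): (row=4, col=5) -> (row=4, col=4)
Final: (row=4, col=4)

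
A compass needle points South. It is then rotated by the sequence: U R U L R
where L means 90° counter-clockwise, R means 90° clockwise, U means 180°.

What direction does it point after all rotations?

Start: South
  U (U-turn (180°)) -> North
  R (right (90° clockwise)) -> East
  U (U-turn (180°)) -> West
  L (left (90° counter-clockwise)) -> South
  R (right (90° clockwise)) -> West
Final: West

Answer: Final heading: West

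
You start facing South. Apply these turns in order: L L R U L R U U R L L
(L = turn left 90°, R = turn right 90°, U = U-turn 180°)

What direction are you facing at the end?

Answer: Final heading: South

Derivation:
Start: South
  L (left (90° counter-clockwise)) -> East
  L (left (90° counter-clockwise)) -> North
  R (right (90° clockwise)) -> East
  U (U-turn (180°)) -> West
  L (left (90° counter-clockwise)) -> South
  R (right (90° clockwise)) -> West
  U (U-turn (180°)) -> East
  U (U-turn (180°)) -> West
  R (right (90° clockwise)) -> North
  L (left (90° counter-clockwise)) -> West
  L (left (90° counter-clockwise)) -> South
Final: South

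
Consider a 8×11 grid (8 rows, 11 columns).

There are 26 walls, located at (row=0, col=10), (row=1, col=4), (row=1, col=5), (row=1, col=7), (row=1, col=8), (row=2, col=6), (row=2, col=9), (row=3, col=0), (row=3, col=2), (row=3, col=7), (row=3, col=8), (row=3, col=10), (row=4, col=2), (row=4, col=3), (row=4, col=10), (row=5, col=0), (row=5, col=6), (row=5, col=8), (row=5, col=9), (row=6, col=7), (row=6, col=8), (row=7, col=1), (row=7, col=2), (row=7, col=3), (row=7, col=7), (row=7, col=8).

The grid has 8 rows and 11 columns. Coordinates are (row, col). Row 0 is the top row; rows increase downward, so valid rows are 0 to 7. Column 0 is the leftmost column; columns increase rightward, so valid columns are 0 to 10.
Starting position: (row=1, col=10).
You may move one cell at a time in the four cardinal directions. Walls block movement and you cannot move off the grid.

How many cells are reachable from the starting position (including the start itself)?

Answer: Reachable cells: 55

Derivation:
BFS flood-fill from (row=1, col=10):
  Distance 0: (row=1, col=10)
  Distance 1: (row=1, col=9), (row=2, col=10)
  Distance 2: (row=0, col=9)
  Distance 3: (row=0, col=8)
  Distance 4: (row=0, col=7)
  Distance 5: (row=0, col=6)
  Distance 6: (row=0, col=5), (row=1, col=6)
  Distance 7: (row=0, col=4)
  Distance 8: (row=0, col=3)
  Distance 9: (row=0, col=2), (row=1, col=3)
  Distance 10: (row=0, col=1), (row=1, col=2), (row=2, col=3)
  Distance 11: (row=0, col=0), (row=1, col=1), (row=2, col=2), (row=2, col=4), (row=3, col=3)
  Distance 12: (row=1, col=0), (row=2, col=1), (row=2, col=5), (row=3, col=4)
  Distance 13: (row=2, col=0), (row=3, col=1), (row=3, col=5), (row=4, col=4)
  Distance 14: (row=3, col=6), (row=4, col=1), (row=4, col=5), (row=5, col=4)
  Distance 15: (row=4, col=0), (row=4, col=6), (row=5, col=1), (row=5, col=3), (row=5, col=5), (row=6, col=4)
  Distance 16: (row=4, col=7), (row=5, col=2), (row=6, col=1), (row=6, col=3), (row=6, col=5), (row=7, col=4)
  Distance 17: (row=4, col=8), (row=5, col=7), (row=6, col=0), (row=6, col=2), (row=6, col=6), (row=7, col=5)
  Distance 18: (row=4, col=9), (row=7, col=0), (row=7, col=6)
  Distance 19: (row=3, col=9)
Total reachable: 55 (grid has 62 open cells total)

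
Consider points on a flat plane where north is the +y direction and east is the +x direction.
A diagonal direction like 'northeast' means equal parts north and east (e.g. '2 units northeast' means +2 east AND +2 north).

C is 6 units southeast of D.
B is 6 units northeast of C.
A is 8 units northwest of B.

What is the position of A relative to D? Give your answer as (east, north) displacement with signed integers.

Place D at the origin (east=0, north=0).
  C is 6 units southeast of D: delta (east=+6, north=-6); C at (east=6, north=-6).
  B is 6 units northeast of C: delta (east=+6, north=+6); B at (east=12, north=0).
  A is 8 units northwest of B: delta (east=-8, north=+8); A at (east=4, north=8).
Therefore A relative to D: (east=4, north=8).

Answer: A is at (east=4, north=8) relative to D.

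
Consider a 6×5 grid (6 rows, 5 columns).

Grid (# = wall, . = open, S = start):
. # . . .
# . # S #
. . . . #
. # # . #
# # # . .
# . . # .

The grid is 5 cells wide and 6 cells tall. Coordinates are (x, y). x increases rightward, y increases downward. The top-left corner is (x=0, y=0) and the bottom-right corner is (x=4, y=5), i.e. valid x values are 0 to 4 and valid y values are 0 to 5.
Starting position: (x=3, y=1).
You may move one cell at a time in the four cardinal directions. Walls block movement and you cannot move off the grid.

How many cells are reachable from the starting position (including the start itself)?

BFS flood-fill from (x=3, y=1):
  Distance 0: (x=3, y=1)
  Distance 1: (x=3, y=0), (x=3, y=2)
  Distance 2: (x=2, y=0), (x=4, y=0), (x=2, y=2), (x=3, y=3)
  Distance 3: (x=1, y=2), (x=3, y=4)
  Distance 4: (x=1, y=1), (x=0, y=2), (x=4, y=4)
  Distance 5: (x=0, y=3), (x=4, y=5)
Total reachable: 14 (grid has 17 open cells total)

Answer: Reachable cells: 14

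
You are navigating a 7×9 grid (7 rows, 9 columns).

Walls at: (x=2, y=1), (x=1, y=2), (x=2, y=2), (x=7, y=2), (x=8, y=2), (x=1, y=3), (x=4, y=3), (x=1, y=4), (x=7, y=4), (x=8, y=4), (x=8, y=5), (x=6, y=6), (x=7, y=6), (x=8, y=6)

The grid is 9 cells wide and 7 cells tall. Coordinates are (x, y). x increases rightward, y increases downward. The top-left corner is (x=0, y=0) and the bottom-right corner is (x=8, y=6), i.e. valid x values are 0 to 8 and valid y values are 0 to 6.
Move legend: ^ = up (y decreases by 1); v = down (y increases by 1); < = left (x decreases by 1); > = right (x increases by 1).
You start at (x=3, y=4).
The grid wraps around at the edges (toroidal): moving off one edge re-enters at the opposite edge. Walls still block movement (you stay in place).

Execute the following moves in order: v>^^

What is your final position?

Start: (x=3, y=4)
  v (down): (x=3, y=4) -> (x=3, y=5)
  > (right): (x=3, y=5) -> (x=4, y=5)
  ^ (up): (x=4, y=5) -> (x=4, y=4)
  ^ (up): blocked, stay at (x=4, y=4)
Final: (x=4, y=4)

Answer: Final position: (x=4, y=4)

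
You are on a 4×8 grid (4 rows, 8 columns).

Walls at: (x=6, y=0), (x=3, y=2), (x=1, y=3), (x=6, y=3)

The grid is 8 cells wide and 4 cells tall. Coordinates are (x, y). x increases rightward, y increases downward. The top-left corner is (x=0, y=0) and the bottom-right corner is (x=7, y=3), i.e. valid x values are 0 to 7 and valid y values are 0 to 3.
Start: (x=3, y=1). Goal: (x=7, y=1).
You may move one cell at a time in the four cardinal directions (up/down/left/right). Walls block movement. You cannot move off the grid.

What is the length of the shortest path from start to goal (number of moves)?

BFS from (x=3, y=1) until reaching (x=7, y=1):
  Distance 0: (x=3, y=1)
  Distance 1: (x=3, y=0), (x=2, y=1), (x=4, y=1)
  Distance 2: (x=2, y=0), (x=4, y=0), (x=1, y=1), (x=5, y=1), (x=2, y=2), (x=4, y=2)
  Distance 3: (x=1, y=0), (x=5, y=0), (x=0, y=1), (x=6, y=1), (x=1, y=2), (x=5, y=2), (x=2, y=3), (x=4, y=3)
  Distance 4: (x=0, y=0), (x=7, y=1), (x=0, y=2), (x=6, y=2), (x=3, y=3), (x=5, y=3)  <- goal reached here
One shortest path (4 moves): (x=3, y=1) -> (x=4, y=1) -> (x=5, y=1) -> (x=6, y=1) -> (x=7, y=1)

Answer: Shortest path length: 4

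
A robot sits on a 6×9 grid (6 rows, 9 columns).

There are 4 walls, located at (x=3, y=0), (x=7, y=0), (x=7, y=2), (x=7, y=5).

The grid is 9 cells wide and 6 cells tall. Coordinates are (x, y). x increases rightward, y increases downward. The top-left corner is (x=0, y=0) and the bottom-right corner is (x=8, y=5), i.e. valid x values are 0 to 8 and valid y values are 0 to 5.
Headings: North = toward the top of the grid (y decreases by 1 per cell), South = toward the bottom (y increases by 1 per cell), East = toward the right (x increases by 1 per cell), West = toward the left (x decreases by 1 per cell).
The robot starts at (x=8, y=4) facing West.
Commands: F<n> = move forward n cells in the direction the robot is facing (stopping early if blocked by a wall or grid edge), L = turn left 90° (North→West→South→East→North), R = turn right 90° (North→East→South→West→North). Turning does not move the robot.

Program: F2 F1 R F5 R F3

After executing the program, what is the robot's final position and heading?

Answer: Final position: (x=6, y=0), facing East

Derivation:
Start: (x=8, y=4), facing West
  F2: move forward 2, now at (x=6, y=4)
  F1: move forward 1, now at (x=5, y=4)
  R: turn right, now facing North
  F5: move forward 4/5 (blocked), now at (x=5, y=0)
  R: turn right, now facing East
  F3: move forward 1/3 (blocked), now at (x=6, y=0)
Final: (x=6, y=0), facing East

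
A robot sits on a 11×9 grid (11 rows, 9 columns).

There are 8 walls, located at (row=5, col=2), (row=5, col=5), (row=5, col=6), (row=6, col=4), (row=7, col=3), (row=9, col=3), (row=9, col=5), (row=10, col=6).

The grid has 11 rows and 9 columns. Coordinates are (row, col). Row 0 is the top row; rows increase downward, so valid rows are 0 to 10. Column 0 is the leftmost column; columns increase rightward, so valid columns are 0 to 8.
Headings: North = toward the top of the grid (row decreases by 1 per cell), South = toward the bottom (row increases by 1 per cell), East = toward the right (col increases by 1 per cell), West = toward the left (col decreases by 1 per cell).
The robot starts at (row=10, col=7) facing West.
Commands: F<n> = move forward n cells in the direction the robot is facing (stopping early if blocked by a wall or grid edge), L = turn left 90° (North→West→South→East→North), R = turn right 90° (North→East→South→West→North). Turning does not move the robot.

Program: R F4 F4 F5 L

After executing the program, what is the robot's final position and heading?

Start: (row=10, col=7), facing West
  R: turn right, now facing North
  F4: move forward 4, now at (row=6, col=7)
  F4: move forward 4, now at (row=2, col=7)
  F5: move forward 2/5 (blocked), now at (row=0, col=7)
  L: turn left, now facing West
Final: (row=0, col=7), facing West

Answer: Final position: (row=0, col=7), facing West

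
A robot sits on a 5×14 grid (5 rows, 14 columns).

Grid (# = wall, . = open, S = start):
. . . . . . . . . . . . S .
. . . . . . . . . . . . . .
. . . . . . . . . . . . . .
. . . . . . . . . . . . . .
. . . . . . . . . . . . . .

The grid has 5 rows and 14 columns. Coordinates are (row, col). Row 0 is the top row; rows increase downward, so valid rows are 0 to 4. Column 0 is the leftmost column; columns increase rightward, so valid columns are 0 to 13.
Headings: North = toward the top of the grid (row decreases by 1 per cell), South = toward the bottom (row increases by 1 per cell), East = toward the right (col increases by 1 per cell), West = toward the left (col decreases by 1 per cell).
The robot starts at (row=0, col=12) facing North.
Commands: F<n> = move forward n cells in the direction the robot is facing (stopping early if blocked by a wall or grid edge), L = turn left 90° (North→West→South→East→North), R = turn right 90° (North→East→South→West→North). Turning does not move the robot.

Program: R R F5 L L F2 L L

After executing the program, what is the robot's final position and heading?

Answer: Final position: (row=2, col=12), facing South

Derivation:
Start: (row=0, col=12), facing North
  R: turn right, now facing East
  R: turn right, now facing South
  F5: move forward 4/5 (blocked), now at (row=4, col=12)
  L: turn left, now facing East
  L: turn left, now facing North
  F2: move forward 2, now at (row=2, col=12)
  L: turn left, now facing West
  L: turn left, now facing South
Final: (row=2, col=12), facing South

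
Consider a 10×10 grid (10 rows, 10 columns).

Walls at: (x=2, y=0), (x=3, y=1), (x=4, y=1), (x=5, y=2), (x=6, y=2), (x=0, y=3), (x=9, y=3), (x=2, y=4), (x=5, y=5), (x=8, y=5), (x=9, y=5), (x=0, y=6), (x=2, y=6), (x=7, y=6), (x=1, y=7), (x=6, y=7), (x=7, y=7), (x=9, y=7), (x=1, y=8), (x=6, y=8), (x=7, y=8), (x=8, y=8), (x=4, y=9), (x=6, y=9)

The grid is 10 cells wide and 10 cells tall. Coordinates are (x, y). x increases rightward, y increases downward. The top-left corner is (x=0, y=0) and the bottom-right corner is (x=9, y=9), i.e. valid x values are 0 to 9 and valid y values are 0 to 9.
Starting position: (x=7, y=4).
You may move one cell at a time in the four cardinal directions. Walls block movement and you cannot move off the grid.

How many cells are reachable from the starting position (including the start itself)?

BFS flood-fill from (x=7, y=4):
  Distance 0: (x=7, y=4)
  Distance 1: (x=7, y=3), (x=6, y=4), (x=8, y=4), (x=7, y=5)
  Distance 2: (x=7, y=2), (x=6, y=3), (x=8, y=3), (x=5, y=4), (x=9, y=4), (x=6, y=5)
  Distance 3: (x=7, y=1), (x=8, y=2), (x=5, y=3), (x=4, y=4), (x=6, y=6)
  Distance 4: (x=7, y=0), (x=6, y=1), (x=8, y=1), (x=9, y=2), (x=4, y=3), (x=3, y=4), (x=4, y=5), (x=5, y=6)
  Distance 5: (x=6, y=0), (x=8, y=0), (x=5, y=1), (x=9, y=1), (x=4, y=2), (x=3, y=3), (x=3, y=5), (x=4, y=6), (x=5, y=7)
  Distance 6: (x=5, y=0), (x=9, y=0), (x=3, y=2), (x=2, y=3), (x=2, y=5), (x=3, y=6), (x=4, y=7), (x=5, y=8)
  Distance 7: (x=4, y=0), (x=2, y=2), (x=1, y=3), (x=1, y=5), (x=3, y=7), (x=4, y=8), (x=5, y=9)
  Distance 8: (x=3, y=0), (x=2, y=1), (x=1, y=2), (x=1, y=4), (x=0, y=5), (x=1, y=6), (x=2, y=7), (x=3, y=8)
  Distance 9: (x=1, y=1), (x=0, y=2), (x=0, y=4), (x=2, y=8), (x=3, y=9)
  Distance 10: (x=1, y=0), (x=0, y=1), (x=2, y=9)
  Distance 11: (x=0, y=0), (x=1, y=9)
  Distance 12: (x=0, y=9)
  Distance 13: (x=0, y=8)
  Distance 14: (x=0, y=7)
Total reachable: 69 (grid has 76 open cells total)

Answer: Reachable cells: 69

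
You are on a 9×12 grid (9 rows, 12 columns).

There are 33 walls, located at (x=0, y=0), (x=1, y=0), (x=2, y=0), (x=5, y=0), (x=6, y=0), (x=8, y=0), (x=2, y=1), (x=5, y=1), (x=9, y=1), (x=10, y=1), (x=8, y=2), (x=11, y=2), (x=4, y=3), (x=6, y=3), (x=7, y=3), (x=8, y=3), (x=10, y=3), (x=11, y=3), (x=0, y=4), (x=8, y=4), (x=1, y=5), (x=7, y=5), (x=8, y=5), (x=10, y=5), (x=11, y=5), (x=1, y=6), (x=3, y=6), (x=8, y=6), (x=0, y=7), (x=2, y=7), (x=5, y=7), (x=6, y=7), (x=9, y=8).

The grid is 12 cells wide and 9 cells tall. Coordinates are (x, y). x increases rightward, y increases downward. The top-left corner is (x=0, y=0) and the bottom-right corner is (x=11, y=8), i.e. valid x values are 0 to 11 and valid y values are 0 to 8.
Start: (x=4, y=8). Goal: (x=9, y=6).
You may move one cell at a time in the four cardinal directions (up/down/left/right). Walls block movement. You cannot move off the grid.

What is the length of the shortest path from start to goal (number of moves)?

Answer: Shortest path length: 7

Derivation:
BFS from (x=4, y=8) until reaching (x=9, y=6):
  Distance 0: (x=4, y=8)
  Distance 1: (x=4, y=7), (x=3, y=8), (x=5, y=8)
  Distance 2: (x=4, y=6), (x=3, y=7), (x=2, y=8), (x=6, y=8)
  Distance 3: (x=4, y=5), (x=5, y=6), (x=1, y=8), (x=7, y=8)
  Distance 4: (x=4, y=4), (x=3, y=5), (x=5, y=5), (x=6, y=6), (x=1, y=7), (x=7, y=7), (x=0, y=8), (x=8, y=8)
  Distance 5: (x=3, y=4), (x=5, y=4), (x=2, y=5), (x=6, y=5), (x=7, y=6), (x=8, y=7)
  Distance 6: (x=3, y=3), (x=5, y=3), (x=2, y=4), (x=6, y=4), (x=2, y=6), (x=9, y=7)
  Distance 7: (x=3, y=2), (x=5, y=2), (x=2, y=3), (x=1, y=4), (x=7, y=4), (x=9, y=6), (x=10, y=7)  <- goal reached here
One shortest path (7 moves): (x=4, y=8) -> (x=5, y=8) -> (x=6, y=8) -> (x=7, y=8) -> (x=8, y=8) -> (x=8, y=7) -> (x=9, y=7) -> (x=9, y=6)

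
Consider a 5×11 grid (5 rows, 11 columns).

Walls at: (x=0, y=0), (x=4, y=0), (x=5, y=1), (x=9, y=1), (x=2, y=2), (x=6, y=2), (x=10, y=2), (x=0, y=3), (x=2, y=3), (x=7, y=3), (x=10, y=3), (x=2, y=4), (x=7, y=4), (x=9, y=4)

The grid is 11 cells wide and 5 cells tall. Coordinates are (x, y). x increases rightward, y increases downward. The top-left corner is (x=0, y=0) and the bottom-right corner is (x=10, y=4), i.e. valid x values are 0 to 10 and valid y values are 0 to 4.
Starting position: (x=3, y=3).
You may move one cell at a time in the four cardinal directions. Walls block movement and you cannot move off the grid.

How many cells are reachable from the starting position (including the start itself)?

Answer: Reachable cells: 24

Derivation:
BFS flood-fill from (x=3, y=3):
  Distance 0: (x=3, y=3)
  Distance 1: (x=3, y=2), (x=4, y=3), (x=3, y=4)
  Distance 2: (x=3, y=1), (x=4, y=2), (x=5, y=3), (x=4, y=4)
  Distance 3: (x=3, y=0), (x=2, y=1), (x=4, y=1), (x=5, y=2), (x=6, y=3), (x=5, y=4)
  Distance 4: (x=2, y=0), (x=1, y=1), (x=6, y=4)
  Distance 5: (x=1, y=0), (x=0, y=1), (x=1, y=2)
  Distance 6: (x=0, y=2), (x=1, y=3)
  Distance 7: (x=1, y=4)
  Distance 8: (x=0, y=4)
Total reachable: 24 (grid has 41 open cells total)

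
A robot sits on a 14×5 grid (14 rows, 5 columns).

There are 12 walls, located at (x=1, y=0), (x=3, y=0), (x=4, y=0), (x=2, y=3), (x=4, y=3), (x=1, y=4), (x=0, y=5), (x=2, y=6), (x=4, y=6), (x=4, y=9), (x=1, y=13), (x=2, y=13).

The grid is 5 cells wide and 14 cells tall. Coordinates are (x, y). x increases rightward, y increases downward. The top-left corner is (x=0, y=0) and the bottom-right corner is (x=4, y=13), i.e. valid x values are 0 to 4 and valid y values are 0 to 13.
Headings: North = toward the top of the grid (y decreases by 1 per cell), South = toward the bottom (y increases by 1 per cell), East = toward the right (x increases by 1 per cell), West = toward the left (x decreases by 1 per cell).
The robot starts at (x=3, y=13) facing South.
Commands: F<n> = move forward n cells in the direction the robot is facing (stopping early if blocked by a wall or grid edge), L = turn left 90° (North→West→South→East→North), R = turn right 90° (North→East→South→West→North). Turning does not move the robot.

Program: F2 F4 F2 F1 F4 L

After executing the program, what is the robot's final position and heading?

Start: (x=3, y=13), facing South
  F2: move forward 0/2 (blocked), now at (x=3, y=13)
  F4: move forward 0/4 (blocked), now at (x=3, y=13)
  F2: move forward 0/2 (blocked), now at (x=3, y=13)
  F1: move forward 0/1 (blocked), now at (x=3, y=13)
  F4: move forward 0/4 (blocked), now at (x=3, y=13)
  L: turn left, now facing East
Final: (x=3, y=13), facing East

Answer: Final position: (x=3, y=13), facing East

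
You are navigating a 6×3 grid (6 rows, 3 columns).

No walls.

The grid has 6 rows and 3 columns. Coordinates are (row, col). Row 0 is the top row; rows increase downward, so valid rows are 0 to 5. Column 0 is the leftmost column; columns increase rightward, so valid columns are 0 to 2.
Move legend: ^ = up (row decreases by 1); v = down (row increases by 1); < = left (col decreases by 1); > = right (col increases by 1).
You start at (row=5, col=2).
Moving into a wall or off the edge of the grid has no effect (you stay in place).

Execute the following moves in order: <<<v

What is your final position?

Start: (row=5, col=2)
  < (left): (row=5, col=2) -> (row=5, col=1)
  < (left): (row=5, col=1) -> (row=5, col=0)
  < (left): blocked, stay at (row=5, col=0)
  v (down): blocked, stay at (row=5, col=0)
Final: (row=5, col=0)

Answer: Final position: (row=5, col=0)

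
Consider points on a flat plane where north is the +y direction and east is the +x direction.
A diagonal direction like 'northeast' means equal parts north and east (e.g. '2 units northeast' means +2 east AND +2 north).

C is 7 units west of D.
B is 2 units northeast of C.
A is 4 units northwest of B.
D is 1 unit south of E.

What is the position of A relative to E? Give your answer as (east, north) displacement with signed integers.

Answer: A is at (east=-9, north=5) relative to E.

Derivation:
Place E at the origin (east=0, north=0).
  D is 1 unit south of E: delta (east=+0, north=-1); D at (east=0, north=-1).
  C is 7 units west of D: delta (east=-7, north=+0); C at (east=-7, north=-1).
  B is 2 units northeast of C: delta (east=+2, north=+2); B at (east=-5, north=1).
  A is 4 units northwest of B: delta (east=-4, north=+4); A at (east=-9, north=5).
Therefore A relative to E: (east=-9, north=5).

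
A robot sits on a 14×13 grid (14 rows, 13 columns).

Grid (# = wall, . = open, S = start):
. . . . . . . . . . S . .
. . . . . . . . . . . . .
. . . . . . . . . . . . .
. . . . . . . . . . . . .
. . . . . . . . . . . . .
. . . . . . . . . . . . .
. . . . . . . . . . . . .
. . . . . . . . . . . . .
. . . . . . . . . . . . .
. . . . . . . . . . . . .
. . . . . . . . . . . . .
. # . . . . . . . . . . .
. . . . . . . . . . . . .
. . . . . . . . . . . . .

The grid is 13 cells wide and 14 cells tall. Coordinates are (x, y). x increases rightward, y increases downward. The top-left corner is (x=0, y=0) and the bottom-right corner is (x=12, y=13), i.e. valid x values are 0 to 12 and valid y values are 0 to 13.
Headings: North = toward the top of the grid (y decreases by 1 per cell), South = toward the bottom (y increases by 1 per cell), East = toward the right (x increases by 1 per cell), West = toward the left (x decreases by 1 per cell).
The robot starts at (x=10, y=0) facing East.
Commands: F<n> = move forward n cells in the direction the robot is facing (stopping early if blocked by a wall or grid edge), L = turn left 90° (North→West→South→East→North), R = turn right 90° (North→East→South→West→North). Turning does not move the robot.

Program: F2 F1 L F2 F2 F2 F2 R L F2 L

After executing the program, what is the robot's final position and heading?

Start: (x=10, y=0), facing East
  F2: move forward 2, now at (x=12, y=0)
  F1: move forward 0/1 (blocked), now at (x=12, y=0)
  L: turn left, now facing North
  [×4]F2: move forward 0/2 (blocked), now at (x=12, y=0)
  R: turn right, now facing East
  L: turn left, now facing North
  F2: move forward 0/2 (blocked), now at (x=12, y=0)
  L: turn left, now facing West
Final: (x=12, y=0), facing West

Answer: Final position: (x=12, y=0), facing West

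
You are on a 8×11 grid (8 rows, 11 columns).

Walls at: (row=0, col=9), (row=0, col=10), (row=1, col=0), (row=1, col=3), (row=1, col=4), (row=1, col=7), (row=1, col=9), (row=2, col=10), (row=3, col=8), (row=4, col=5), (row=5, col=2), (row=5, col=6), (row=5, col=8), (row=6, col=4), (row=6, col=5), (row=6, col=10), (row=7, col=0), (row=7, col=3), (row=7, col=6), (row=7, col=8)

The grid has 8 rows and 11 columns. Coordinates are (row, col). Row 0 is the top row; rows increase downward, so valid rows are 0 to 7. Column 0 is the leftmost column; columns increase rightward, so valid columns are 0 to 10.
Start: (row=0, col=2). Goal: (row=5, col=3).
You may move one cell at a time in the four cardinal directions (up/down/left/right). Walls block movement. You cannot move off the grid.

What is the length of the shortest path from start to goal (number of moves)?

Answer: Shortest path length: 6

Derivation:
BFS from (row=0, col=2) until reaching (row=5, col=3):
  Distance 0: (row=0, col=2)
  Distance 1: (row=0, col=1), (row=0, col=3), (row=1, col=2)
  Distance 2: (row=0, col=0), (row=0, col=4), (row=1, col=1), (row=2, col=2)
  Distance 3: (row=0, col=5), (row=2, col=1), (row=2, col=3), (row=3, col=2)
  Distance 4: (row=0, col=6), (row=1, col=5), (row=2, col=0), (row=2, col=4), (row=3, col=1), (row=3, col=3), (row=4, col=2)
  Distance 5: (row=0, col=7), (row=1, col=6), (row=2, col=5), (row=3, col=0), (row=3, col=4), (row=4, col=1), (row=4, col=3)
  Distance 6: (row=0, col=8), (row=2, col=6), (row=3, col=5), (row=4, col=0), (row=4, col=4), (row=5, col=1), (row=5, col=3)  <- goal reached here
One shortest path (6 moves): (row=0, col=2) -> (row=1, col=2) -> (row=2, col=2) -> (row=2, col=3) -> (row=3, col=3) -> (row=4, col=3) -> (row=5, col=3)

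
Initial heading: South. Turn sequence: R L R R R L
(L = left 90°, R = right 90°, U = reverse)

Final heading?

Answer: Final heading: North

Derivation:
Start: South
  R (right (90° clockwise)) -> West
  L (left (90° counter-clockwise)) -> South
  R (right (90° clockwise)) -> West
  R (right (90° clockwise)) -> North
  R (right (90° clockwise)) -> East
  L (left (90° counter-clockwise)) -> North
Final: North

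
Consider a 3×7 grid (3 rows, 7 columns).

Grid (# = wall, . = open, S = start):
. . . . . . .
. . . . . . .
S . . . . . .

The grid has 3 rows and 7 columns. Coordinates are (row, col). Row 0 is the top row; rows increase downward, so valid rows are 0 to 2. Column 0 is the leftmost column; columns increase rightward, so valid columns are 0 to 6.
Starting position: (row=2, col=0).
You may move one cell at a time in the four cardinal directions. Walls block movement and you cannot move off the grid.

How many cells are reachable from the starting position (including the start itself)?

Answer: Reachable cells: 21

Derivation:
BFS flood-fill from (row=2, col=0):
  Distance 0: (row=2, col=0)
  Distance 1: (row=1, col=0), (row=2, col=1)
  Distance 2: (row=0, col=0), (row=1, col=1), (row=2, col=2)
  Distance 3: (row=0, col=1), (row=1, col=2), (row=2, col=3)
  Distance 4: (row=0, col=2), (row=1, col=3), (row=2, col=4)
  Distance 5: (row=0, col=3), (row=1, col=4), (row=2, col=5)
  Distance 6: (row=0, col=4), (row=1, col=5), (row=2, col=6)
  Distance 7: (row=0, col=5), (row=1, col=6)
  Distance 8: (row=0, col=6)
Total reachable: 21 (grid has 21 open cells total)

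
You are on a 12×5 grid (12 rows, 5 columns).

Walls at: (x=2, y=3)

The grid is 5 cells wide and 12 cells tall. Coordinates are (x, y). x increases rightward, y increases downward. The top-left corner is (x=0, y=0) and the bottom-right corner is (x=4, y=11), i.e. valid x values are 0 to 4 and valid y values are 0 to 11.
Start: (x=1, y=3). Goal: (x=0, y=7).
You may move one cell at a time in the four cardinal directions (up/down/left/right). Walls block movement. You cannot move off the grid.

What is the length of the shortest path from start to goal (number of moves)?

Answer: Shortest path length: 5

Derivation:
BFS from (x=1, y=3) until reaching (x=0, y=7):
  Distance 0: (x=1, y=3)
  Distance 1: (x=1, y=2), (x=0, y=3), (x=1, y=4)
  Distance 2: (x=1, y=1), (x=0, y=2), (x=2, y=2), (x=0, y=4), (x=2, y=4), (x=1, y=5)
  Distance 3: (x=1, y=0), (x=0, y=1), (x=2, y=1), (x=3, y=2), (x=3, y=4), (x=0, y=5), (x=2, y=5), (x=1, y=6)
  Distance 4: (x=0, y=0), (x=2, y=0), (x=3, y=1), (x=4, y=2), (x=3, y=3), (x=4, y=4), (x=3, y=5), (x=0, y=6), (x=2, y=6), (x=1, y=7)
  Distance 5: (x=3, y=0), (x=4, y=1), (x=4, y=3), (x=4, y=5), (x=3, y=6), (x=0, y=7), (x=2, y=7), (x=1, y=8)  <- goal reached here
One shortest path (5 moves): (x=1, y=3) -> (x=0, y=3) -> (x=0, y=4) -> (x=0, y=5) -> (x=0, y=6) -> (x=0, y=7)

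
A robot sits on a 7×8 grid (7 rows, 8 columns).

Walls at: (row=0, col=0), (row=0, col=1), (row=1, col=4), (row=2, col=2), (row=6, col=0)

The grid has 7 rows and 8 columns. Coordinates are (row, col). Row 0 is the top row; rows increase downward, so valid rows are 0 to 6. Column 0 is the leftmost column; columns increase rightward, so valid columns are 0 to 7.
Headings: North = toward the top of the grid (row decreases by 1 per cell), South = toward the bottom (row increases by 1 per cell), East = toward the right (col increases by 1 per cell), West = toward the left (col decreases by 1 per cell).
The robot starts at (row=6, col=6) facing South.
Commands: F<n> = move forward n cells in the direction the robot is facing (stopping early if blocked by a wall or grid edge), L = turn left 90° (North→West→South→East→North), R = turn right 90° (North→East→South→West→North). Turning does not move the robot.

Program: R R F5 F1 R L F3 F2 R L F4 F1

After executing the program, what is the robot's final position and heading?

Answer: Final position: (row=0, col=6), facing North

Derivation:
Start: (row=6, col=6), facing South
  R: turn right, now facing West
  R: turn right, now facing North
  F5: move forward 5, now at (row=1, col=6)
  F1: move forward 1, now at (row=0, col=6)
  R: turn right, now facing East
  L: turn left, now facing North
  F3: move forward 0/3 (blocked), now at (row=0, col=6)
  F2: move forward 0/2 (blocked), now at (row=0, col=6)
  R: turn right, now facing East
  L: turn left, now facing North
  F4: move forward 0/4 (blocked), now at (row=0, col=6)
  F1: move forward 0/1 (blocked), now at (row=0, col=6)
Final: (row=0, col=6), facing North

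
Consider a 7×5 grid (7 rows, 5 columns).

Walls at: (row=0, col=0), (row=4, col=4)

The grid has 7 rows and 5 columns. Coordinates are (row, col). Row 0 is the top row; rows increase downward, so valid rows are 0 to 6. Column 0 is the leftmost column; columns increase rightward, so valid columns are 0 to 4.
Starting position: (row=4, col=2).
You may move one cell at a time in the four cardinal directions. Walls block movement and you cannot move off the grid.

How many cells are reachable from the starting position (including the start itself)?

BFS flood-fill from (row=4, col=2):
  Distance 0: (row=4, col=2)
  Distance 1: (row=3, col=2), (row=4, col=1), (row=4, col=3), (row=5, col=2)
  Distance 2: (row=2, col=2), (row=3, col=1), (row=3, col=3), (row=4, col=0), (row=5, col=1), (row=5, col=3), (row=6, col=2)
  Distance 3: (row=1, col=2), (row=2, col=1), (row=2, col=3), (row=3, col=0), (row=3, col=4), (row=5, col=0), (row=5, col=4), (row=6, col=1), (row=6, col=3)
  Distance 4: (row=0, col=2), (row=1, col=1), (row=1, col=3), (row=2, col=0), (row=2, col=4), (row=6, col=0), (row=6, col=4)
  Distance 5: (row=0, col=1), (row=0, col=3), (row=1, col=0), (row=1, col=4)
  Distance 6: (row=0, col=4)
Total reachable: 33 (grid has 33 open cells total)

Answer: Reachable cells: 33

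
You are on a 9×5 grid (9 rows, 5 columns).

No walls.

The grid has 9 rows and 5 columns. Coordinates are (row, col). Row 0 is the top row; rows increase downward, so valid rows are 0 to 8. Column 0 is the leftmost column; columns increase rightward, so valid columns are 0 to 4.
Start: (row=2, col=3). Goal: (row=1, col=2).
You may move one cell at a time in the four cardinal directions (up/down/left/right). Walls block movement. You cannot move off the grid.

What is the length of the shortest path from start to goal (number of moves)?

Answer: Shortest path length: 2

Derivation:
BFS from (row=2, col=3) until reaching (row=1, col=2):
  Distance 0: (row=2, col=3)
  Distance 1: (row=1, col=3), (row=2, col=2), (row=2, col=4), (row=3, col=3)
  Distance 2: (row=0, col=3), (row=1, col=2), (row=1, col=4), (row=2, col=1), (row=3, col=2), (row=3, col=4), (row=4, col=3)  <- goal reached here
One shortest path (2 moves): (row=2, col=3) -> (row=2, col=2) -> (row=1, col=2)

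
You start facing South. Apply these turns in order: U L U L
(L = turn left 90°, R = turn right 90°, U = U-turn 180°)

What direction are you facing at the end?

Answer: Final heading: North

Derivation:
Start: South
  U (U-turn (180°)) -> North
  L (left (90° counter-clockwise)) -> West
  U (U-turn (180°)) -> East
  L (left (90° counter-clockwise)) -> North
Final: North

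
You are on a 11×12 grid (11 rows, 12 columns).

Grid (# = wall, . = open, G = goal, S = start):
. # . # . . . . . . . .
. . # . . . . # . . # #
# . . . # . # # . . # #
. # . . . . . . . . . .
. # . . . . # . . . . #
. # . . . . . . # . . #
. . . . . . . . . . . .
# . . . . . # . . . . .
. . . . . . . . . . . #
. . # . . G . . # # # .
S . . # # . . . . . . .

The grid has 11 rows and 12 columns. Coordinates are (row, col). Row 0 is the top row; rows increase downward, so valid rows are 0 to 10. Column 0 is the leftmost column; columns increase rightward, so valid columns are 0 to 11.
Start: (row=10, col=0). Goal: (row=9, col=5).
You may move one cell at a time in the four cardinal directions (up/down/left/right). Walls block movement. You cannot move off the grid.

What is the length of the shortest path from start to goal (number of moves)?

BFS from (row=10, col=0) until reaching (row=9, col=5):
  Distance 0: (row=10, col=0)
  Distance 1: (row=9, col=0), (row=10, col=1)
  Distance 2: (row=8, col=0), (row=9, col=1), (row=10, col=2)
  Distance 3: (row=8, col=1)
  Distance 4: (row=7, col=1), (row=8, col=2)
  Distance 5: (row=6, col=1), (row=7, col=2), (row=8, col=3)
  Distance 6: (row=6, col=0), (row=6, col=2), (row=7, col=3), (row=8, col=4), (row=9, col=3)
  Distance 7: (row=5, col=0), (row=5, col=2), (row=6, col=3), (row=7, col=4), (row=8, col=5), (row=9, col=4)
  Distance 8: (row=4, col=0), (row=4, col=2), (row=5, col=3), (row=6, col=4), (row=7, col=5), (row=8, col=6), (row=9, col=5)  <- goal reached here
One shortest path (8 moves): (row=10, col=0) -> (row=10, col=1) -> (row=9, col=1) -> (row=8, col=1) -> (row=8, col=2) -> (row=8, col=3) -> (row=8, col=4) -> (row=8, col=5) -> (row=9, col=5)

Answer: Shortest path length: 8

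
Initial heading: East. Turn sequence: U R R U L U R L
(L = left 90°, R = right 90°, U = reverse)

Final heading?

Answer: Final heading: North

Derivation:
Start: East
  U (U-turn (180°)) -> West
  R (right (90° clockwise)) -> North
  R (right (90° clockwise)) -> East
  U (U-turn (180°)) -> West
  L (left (90° counter-clockwise)) -> South
  U (U-turn (180°)) -> North
  R (right (90° clockwise)) -> East
  L (left (90° counter-clockwise)) -> North
Final: North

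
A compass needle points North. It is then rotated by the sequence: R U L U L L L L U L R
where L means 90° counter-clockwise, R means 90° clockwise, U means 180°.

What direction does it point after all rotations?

Start: North
  R (right (90° clockwise)) -> East
  U (U-turn (180°)) -> West
  L (left (90° counter-clockwise)) -> South
  U (U-turn (180°)) -> North
  L (left (90° counter-clockwise)) -> West
  L (left (90° counter-clockwise)) -> South
  L (left (90° counter-clockwise)) -> East
  L (left (90° counter-clockwise)) -> North
  U (U-turn (180°)) -> South
  L (left (90° counter-clockwise)) -> East
  R (right (90° clockwise)) -> South
Final: South

Answer: Final heading: South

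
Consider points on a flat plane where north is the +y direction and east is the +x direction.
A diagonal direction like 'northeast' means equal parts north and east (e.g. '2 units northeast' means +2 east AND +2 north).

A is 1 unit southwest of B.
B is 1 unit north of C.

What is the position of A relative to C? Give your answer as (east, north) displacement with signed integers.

Answer: A is at (east=-1, north=0) relative to C.

Derivation:
Place C at the origin (east=0, north=0).
  B is 1 unit north of C: delta (east=+0, north=+1); B at (east=0, north=1).
  A is 1 unit southwest of B: delta (east=-1, north=-1); A at (east=-1, north=0).
Therefore A relative to C: (east=-1, north=0).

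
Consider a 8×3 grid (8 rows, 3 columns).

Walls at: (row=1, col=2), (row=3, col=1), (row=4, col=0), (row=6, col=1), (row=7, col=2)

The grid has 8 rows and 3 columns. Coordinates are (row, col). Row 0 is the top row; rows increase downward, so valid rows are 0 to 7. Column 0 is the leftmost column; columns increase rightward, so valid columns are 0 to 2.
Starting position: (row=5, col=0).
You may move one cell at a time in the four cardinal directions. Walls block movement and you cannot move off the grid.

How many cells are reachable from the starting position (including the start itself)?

Answer: Reachable cells: 19

Derivation:
BFS flood-fill from (row=5, col=0):
  Distance 0: (row=5, col=0)
  Distance 1: (row=5, col=1), (row=6, col=0)
  Distance 2: (row=4, col=1), (row=5, col=2), (row=7, col=0)
  Distance 3: (row=4, col=2), (row=6, col=2), (row=7, col=1)
  Distance 4: (row=3, col=2)
  Distance 5: (row=2, col=2)
  Distance 6: (row=2, col=1)
  Distance 7: (row=1, col=1), (row=2, col=0)
  Distance 8: (row=0, col=1), (row=1, col=0), (row=3, col=0)
  Distance 9: (row=0, col=0), (row=0, col=2)
Total reachable: 19 (grid has 19 open cells total)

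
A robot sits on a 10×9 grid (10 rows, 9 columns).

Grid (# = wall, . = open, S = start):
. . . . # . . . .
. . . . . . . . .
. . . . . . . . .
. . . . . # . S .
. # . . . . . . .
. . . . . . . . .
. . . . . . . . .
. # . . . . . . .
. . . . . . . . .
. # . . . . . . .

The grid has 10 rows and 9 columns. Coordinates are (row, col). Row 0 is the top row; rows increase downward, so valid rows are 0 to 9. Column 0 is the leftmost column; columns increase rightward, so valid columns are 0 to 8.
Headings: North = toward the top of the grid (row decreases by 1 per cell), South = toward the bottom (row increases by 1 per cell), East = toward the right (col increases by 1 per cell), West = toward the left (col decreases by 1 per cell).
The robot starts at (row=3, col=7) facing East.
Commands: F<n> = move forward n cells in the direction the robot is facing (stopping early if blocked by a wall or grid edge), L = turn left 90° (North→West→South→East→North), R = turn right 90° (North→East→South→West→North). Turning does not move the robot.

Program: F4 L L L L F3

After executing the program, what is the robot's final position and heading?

Answer: Final position: (row=3, col=8), facing East

Derivation:
Start: (row=3, col=7), facing East
  F4: move forward 1/4 (blocked), now at (row=3, col=8)
  L: turn left, now facing North
  L: turn left, now facing West
  L: turn left, now facing South
  L: turn left, now facing East
  F3: move forward 0/3 (blocked), now at (row=3, col=8)
Final: (row=3, col=8), facing East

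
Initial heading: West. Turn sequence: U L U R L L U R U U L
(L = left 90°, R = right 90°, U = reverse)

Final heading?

Answer: Final heading: West

Derivation:
Start: West
  U (U-turn (180°)) -> East
  L (left (90° counter-clockwise)) -> North
  U (U-turn (180°)) -> South
  R (right (90° clockwise)) -> West
  L (left (90° counter-clockwise)) -> South
  L (left (90° counter-clockwise)) -> East
  U (U-turn (180°)) -> West
  R (right (90° clockwise)) -> North
  U (U-turn (180°)) -> South
  U (U-turn (180°)) -> North
  L (left (90° counter-clockwise)) -> West
Final: West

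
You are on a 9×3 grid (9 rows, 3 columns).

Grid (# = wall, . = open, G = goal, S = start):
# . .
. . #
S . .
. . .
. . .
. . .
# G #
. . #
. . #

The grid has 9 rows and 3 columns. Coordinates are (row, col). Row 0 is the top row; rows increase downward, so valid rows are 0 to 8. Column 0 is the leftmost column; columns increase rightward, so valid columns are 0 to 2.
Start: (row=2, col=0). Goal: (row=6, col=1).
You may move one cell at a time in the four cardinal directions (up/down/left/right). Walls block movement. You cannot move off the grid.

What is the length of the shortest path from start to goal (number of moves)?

BFS from (row=2, col=0) until reaching (row=6, col=1):
  Distance 0: (row=2, col=0)
  Distance 1: (row=1, col=0), (row=2, col=1), (row=3, col=0)
  Distance 2: (row=1, col=1), (row=2, col=2), (row=3, col=1), (row=4, col=0)
  Distance 3: (row=0, col=1), (row=3, col=2), (row=4, col=1), (row=5, col=0)
  Distance 4: (row=0, col=2), (row=4, col=2), (row=5, col=1)
  Distance 5: (row=5, col=2), (row=6, col=1)  <- goal reached here
One shortest path (5 moves): (row=2, col=0) -> (row=2, col=1) -> (row=3, col=1) -> (row=4, col=1) -> (row=5, col=1) -> (row=6, col=1)

Answer: Shortest path length: 5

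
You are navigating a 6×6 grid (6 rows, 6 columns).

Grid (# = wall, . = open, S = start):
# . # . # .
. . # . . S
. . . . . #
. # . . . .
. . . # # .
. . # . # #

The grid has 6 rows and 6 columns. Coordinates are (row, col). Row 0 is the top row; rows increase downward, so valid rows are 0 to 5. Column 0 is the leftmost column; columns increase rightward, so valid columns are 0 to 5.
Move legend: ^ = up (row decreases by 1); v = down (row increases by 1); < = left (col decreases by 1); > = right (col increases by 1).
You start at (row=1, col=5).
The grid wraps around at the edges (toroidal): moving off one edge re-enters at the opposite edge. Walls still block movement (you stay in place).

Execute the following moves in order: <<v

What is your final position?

Answer: Final position: (row=2, col=3)

Derivation:
Start: (row=1, col=5)
  < (left): (row=1, col=5) -> (row=1, col=4)
  < (left): (row=1, col=4) -> (row=1, col=3)
  v (down): (row=1, col=3) -> (row=2, col=3)
Final: (row=2, col=3)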